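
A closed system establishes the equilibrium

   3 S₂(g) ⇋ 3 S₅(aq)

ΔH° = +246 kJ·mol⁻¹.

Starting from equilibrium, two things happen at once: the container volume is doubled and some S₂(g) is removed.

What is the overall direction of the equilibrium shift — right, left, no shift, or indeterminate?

Gas moles: reactants 3, products 0 (Δn_gas = -3). Expansion shifts the system toward the side with more moles of gas — to the left.
Removing S₂ (g), a reactant, drives the reaction to the left.
All effects act in the same direction — net shift to the left.

left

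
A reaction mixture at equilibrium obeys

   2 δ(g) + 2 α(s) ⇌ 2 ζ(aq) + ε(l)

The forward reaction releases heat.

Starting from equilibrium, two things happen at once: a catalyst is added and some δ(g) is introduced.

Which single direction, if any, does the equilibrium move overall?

A catalyst speeds both forward and reverse rates equally; it changes neither Q nor K — no shift from this change.
Adding δ (g), a reactant, drives the reaction to the right.
Only the nonzero effect(s) matter; the net shift is to the right.

right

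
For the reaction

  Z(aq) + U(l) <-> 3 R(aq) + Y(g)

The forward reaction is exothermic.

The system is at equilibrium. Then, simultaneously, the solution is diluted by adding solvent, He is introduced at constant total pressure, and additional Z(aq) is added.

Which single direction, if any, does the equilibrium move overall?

Dilution lowers every aqueous concentration by the same factor. Δn_aq = 3 − 1 = +2, so the system shifts toward the side with more dissolved moles — to the right.
Adding inert gas at constant total pressure expands the volume and lowers every reacting partial pressure. With Δn_gas = 1 − 0 = +1, Q moves away from K toward the side with fewer gas moles, so the system shifts toward the side with more gas moles — to the right.
Adding Z (aq), a reactant, drives the reaction to the right.
All effects act in the same direction — net shift to the right.

right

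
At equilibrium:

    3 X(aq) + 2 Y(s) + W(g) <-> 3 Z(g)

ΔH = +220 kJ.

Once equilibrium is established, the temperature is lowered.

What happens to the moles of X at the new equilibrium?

increases

The forward reaction is endothermic. Lowering T favours the exothermic direction — shift to the left.
The net shift is to the left. X is a reactant, so its amount increases.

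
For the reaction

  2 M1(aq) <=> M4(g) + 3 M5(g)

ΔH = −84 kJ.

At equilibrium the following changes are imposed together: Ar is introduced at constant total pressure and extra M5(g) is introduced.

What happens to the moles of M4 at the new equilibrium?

cannot be determined

Adding inert gas at constant total pressure expands the volume and lowers every reacting partial pressure. With Δn_gas = 4 − 0 = +4, Q moves away from K toward the side with fewer gas moles, so the system shifts toward the side with more gas moles — to the right.
Adding M5 (g), a product, drives the reaction to the left.
The two effects oppose each other, so the net shift — and hence the change in M4 — cannot be determined from the given information.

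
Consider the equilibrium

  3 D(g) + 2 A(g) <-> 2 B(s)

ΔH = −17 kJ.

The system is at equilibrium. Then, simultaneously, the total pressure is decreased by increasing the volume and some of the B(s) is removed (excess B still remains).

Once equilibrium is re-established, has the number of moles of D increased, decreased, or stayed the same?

Gas moles: reactants 5, products 0 (Δn_gas = -5). Expansion shifts the system toward the side with more moles of gas — to the left.
B is a pure solid; its activity is 1 regardless of amount, so Q is unaffected — no shift from this change.
The net shift is to the left. D is a reactant, so its amount increases.

increases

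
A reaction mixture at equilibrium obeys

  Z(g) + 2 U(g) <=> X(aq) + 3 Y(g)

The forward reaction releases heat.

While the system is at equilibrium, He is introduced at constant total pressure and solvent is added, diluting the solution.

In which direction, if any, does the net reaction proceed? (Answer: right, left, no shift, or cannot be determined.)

Adding inert gas at constant total pressure expands the volume, scaling every reacting partial pressure by the same factor. Δn_gas = 3 − 3 = 0, so Q is unchanged — no shift.
Dilution lowers every aqueous concentration by the same factor. Δn_aq = 1 − 0 = +1, so the system shifts toward the side with more dissolved moles — to the right.
Only the nonzero effect(s) matter; the net shift is to the right.

right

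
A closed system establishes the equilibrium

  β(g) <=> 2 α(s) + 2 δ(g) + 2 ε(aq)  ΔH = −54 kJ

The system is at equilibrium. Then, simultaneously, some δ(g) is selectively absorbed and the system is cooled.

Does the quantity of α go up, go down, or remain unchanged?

increases

Removing δ (g), a product, drives the reaction to the right.
The forward reaction is exothermic. Lowering T favours the exothermic direction — shift to the right.
The net shift is to the right. α is a product, so its amount increases.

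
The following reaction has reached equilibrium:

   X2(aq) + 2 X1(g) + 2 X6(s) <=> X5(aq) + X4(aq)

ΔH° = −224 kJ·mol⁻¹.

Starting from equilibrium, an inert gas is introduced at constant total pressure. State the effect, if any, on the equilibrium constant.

unchanged

The equilibrium constant depends only on temperature. This perturbation may move the position of equilibrium, but since T is unchanged, K itself is unchanged.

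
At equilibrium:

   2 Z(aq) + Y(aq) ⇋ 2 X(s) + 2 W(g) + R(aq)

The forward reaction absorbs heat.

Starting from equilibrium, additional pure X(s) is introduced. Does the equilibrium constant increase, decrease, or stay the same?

unchanged

The equilibrium constant depends only on temperature. This perturbation changes neither the position of equilibrium nor K.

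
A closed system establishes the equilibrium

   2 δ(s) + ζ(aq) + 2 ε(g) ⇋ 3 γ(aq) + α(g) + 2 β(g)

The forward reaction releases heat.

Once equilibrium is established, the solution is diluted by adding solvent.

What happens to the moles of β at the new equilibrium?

Dilution lowers every aqueous concentration by the same factor. Δn_aq = 3 − 1 = +2, so the system shifts toward the side with more dissolved moles — to the right.
The net shift is to the right. β is a product, so its amount increases.

increases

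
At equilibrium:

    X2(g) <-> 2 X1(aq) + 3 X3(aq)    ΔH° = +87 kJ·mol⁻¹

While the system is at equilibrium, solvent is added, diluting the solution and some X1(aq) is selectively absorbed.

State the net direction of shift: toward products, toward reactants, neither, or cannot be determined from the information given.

Dilution lowers every aqueous concentration by the same factor. Δn_aq = 5 − 0 = +5, so the system shifts toward the side with more dissolved moles — to the right.
Removing X1 (aq), a product, drives the reaction to the right.
All effects act in the same direction — net shift to the right.

right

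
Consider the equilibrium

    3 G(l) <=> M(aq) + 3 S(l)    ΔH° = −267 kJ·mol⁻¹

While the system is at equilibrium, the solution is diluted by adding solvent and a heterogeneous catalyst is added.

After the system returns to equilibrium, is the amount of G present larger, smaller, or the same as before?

decreases

Dilution lowers every aqueous concentration by the same factor. Δn_aq = 1 − 0 = +1, so the system shifts toward the side with more dissolved moles — to the right.
A catalyst speeds both forward and reverse rates equally; it changes neither Q nor K — no shift from this change.
The net shift is to the right. G is a reactant, so its amount decreases.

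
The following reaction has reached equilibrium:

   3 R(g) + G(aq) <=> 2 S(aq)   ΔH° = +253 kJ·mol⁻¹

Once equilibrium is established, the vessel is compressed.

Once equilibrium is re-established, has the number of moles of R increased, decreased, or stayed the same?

decreases

Gas moles: reactants 3, products 0 (Δn_gas = -3). Compression shifts the system toward the side with fewer moles of gas — to the right.
The net shift is to the right. R is a reactant, so its amount decreases.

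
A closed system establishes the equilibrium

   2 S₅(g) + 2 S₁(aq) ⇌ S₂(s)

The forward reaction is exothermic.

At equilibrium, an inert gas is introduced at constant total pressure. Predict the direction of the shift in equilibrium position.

left

Adding inert gas at constant total pressure expands the volume and lowers every reacting partial pressure. With Δn_gas = 0 − 2 = -2, Q moves away from K toward the side with fewer gas moles, so the system shifts toward the side with more gas moles — to the left.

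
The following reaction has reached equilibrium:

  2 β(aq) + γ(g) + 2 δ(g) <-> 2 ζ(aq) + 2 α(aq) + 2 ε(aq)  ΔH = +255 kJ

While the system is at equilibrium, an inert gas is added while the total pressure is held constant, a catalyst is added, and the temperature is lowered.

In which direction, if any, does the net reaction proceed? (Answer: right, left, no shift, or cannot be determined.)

Adding inert gas at constant total pressure expands the volume and lowers every reacting partial pressure. With Δn_gas = 0 − 3 = -3, Q moves away from K toward the side with fewer gas moles, so the system shifts toward the side with more gas moles — to the left.
A catalyst speeds both forward and reverse rates equally; it changes neither Q nor K — no shift from this change.
The forward reaction is endothermic. Lowering T favours the exothermic direction — shift to the left.
Only the nonzero effect(s) matter; the net shift is to the left.

left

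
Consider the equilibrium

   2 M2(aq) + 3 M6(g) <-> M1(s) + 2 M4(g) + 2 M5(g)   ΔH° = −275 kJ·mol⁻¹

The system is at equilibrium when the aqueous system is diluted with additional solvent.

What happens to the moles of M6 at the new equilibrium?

Dilution lowers every aqueous concentration by the same factor. Δn_aq = 0 − 2 = -2, so the system shifts toward the side with more dissolved moles — to the left.
The net shift is to the left. M6 is a reactant, so its amount increases.

increases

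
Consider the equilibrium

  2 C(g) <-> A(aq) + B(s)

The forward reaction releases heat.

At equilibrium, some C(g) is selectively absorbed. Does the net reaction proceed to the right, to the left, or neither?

left

Removing C (g), a reactant, drives the reaction to the left.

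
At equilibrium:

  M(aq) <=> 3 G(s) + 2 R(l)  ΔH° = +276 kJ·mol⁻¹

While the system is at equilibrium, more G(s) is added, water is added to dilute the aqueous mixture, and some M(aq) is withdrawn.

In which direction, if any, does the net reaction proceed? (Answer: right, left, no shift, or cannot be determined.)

left

G is a pure solid; its activity is 1 regardless of amount, so Q is unaffected — no shift from this change.
Dilution lowers every aqueous concentration by the same factor. Δn_aq = 0 − 1 = -1, so the system shifts toward the side with more dissolved moles — to the left.
Removing M (aq), a reactant, drives the reaction to the left.
Only the nonzero effect(s) matter; the net shift is to the left.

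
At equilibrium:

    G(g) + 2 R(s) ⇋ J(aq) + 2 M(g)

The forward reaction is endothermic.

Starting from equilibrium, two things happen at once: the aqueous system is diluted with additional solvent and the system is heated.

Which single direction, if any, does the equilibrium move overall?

right

Dilution lowers every aqueous concentration by the same factor. Δn_aq = 1 − 0 = +1, so the system shifts toward the side with more dissolved moles — to the right.
The forward reaction is endothermic. Raising T favours the endothermic direction — shift to the right.
All effects act in the same direction — net shift to the right.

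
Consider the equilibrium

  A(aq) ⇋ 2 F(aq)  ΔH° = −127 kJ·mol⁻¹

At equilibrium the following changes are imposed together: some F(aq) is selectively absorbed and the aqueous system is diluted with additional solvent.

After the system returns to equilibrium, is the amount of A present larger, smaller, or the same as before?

Removing F (aq), a product, drives the reaction to the right.
Dilution lowers every aqueous concentration by the same factor. Δn_aq = 2 − 1 = +1, so the system shifts toward the side with more dissolved moles — to the right.
The net shift is to the right. A is a reactant, so its amount decreases.

decreases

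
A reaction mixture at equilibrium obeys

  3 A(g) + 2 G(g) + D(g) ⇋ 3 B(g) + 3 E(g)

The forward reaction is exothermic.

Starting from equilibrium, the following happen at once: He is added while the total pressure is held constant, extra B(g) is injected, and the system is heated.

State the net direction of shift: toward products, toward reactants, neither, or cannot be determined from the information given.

Adding inert gas at constant total pressure expands the volume, scaling every reacting partial pressure by the same factor. Δn_gas = 6 − 6 = 0, so Q is unchanged — no shift.
Adding B (g), a product, drives the reaction to the left.
The forward reaction is exothermic. Raising T favours the endothermic direction — shift to the left.
Only the nonzero effect(s) matter; the net shift is to the left.

left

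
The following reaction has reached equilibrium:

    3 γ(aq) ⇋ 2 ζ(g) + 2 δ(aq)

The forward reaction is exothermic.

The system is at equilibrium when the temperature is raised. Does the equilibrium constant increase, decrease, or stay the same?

decreases

K depends on temperature via the van 't Hoff relation. The forward reaction is exothermic, so raising T decreases K.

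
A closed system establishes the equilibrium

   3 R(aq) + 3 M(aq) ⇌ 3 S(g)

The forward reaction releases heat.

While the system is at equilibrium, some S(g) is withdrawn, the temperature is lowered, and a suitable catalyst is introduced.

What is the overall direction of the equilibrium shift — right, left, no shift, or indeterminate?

Removing S (g), a product, drives the reaction to the right.
The forward reaction is exothermic. Lowering T favours the exothermic direction — shift to the right.
A catalyst speeds both forward and reverse rates equally; it changes neither Q nor K — no shift from this change.
Only the nonzero effect(s) matter; the net shift is to the right.

right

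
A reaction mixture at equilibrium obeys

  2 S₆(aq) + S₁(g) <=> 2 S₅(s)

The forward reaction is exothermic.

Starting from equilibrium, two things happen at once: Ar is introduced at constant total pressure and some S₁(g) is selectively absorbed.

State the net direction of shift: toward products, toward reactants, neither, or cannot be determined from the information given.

Adding inert gas at constant total pressure expands the volume and lowers every reacting partial pressure. With Δn_gas = 0 − 1 = -1, Q moves away from K toward the side with fewer gas moles, so the system shifts toward the side with more gas moles — to the left.
Removing S₁ (g), a reactant, drives the reaction to the left.
All effects act in the same direction — net shift to the left.

left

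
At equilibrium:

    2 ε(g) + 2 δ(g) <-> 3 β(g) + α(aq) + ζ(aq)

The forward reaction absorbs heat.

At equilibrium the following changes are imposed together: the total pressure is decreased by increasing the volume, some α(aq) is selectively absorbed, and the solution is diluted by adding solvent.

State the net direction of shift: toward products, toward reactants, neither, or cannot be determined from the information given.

cannot be determined

Gas moles: reactants 4, products 3 (Δn_gas = -1). Expansion shifts the system toward the side with more moles of gas — to the left.
Removing α (aq), a product, drives the reaction to the right.
Dilution lowers every aqueous concentration by the same factor. Δn_aq = 2 − 0 = +2, so the system shifts toward the side with more dissolved moles — to the right.
The individual effects push in opposite directions; without quantitative information the net direction cannot be determined.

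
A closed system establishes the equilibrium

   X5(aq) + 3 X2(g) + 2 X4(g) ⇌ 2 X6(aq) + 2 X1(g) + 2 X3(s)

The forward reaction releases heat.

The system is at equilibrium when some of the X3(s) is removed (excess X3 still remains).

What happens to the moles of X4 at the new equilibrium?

unchanged

X3 is a pure solid; its activity is 1 regardless of amount, so Q is unaffected — no shift from this change.
No net shift occurs, so the amount of X4 is unchanged.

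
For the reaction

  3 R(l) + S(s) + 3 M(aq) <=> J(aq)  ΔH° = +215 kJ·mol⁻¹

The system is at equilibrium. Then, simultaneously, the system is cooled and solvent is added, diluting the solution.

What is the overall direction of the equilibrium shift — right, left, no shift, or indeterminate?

left

The forward reaction is endothermic. Lowering T favours the exothermic direction — shift to the left.
Dilution lowers every aqueous concentration by the same factor. Δn_aq = 1 − 3 = -2, so the system shifts toward the side with more dissolved moles — to the left.
All effects act in the same direction — net shift to the left.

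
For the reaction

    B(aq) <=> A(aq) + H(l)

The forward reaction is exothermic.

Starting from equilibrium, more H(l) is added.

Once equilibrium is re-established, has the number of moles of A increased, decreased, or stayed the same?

H is a pure liquid; its activity is 1 regardless of amount, so Q is unaffected — no shift from this change.
No net shift occurs, so the amount of A is unchanged.

unchanged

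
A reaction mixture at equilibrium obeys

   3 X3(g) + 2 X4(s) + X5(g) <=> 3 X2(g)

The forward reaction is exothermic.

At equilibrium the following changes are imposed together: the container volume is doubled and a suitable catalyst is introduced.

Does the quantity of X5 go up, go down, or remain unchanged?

Gas moles: reactants 4, products 3 (Δn_gas = -1). Expansion shifts the system toward the side with more moles of gas — to the left.
A catalyst speeds both forward and reverse rates equally; it changes neither Q nor K — no shift from this change.
The net shift is to the left. X5 is a reactant, so its amount increases.

increases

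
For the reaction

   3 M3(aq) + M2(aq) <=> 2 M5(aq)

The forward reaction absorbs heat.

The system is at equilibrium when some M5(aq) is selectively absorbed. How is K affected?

unchanged

The equilibrium constant depends only on temperature. This perturbation may move the position of equilibrium, but since T is unchanged, K itself is unchanged.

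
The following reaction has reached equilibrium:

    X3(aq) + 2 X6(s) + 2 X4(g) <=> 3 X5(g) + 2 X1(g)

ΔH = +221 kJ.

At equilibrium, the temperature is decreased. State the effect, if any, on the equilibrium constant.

decreases

K depends on temperature via the van 't Hoff relation. The forward reaction is endothermic, so lowering T decreases K.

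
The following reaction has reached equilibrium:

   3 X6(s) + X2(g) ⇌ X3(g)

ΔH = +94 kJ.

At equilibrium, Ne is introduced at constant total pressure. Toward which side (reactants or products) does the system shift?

Adding inert gas at constant total pressure expands the volume, scaling every reacting partial pressure by the same factor. Δn_gas = 1 − 1 = 0, so Q is unchanged — no shift.

no shift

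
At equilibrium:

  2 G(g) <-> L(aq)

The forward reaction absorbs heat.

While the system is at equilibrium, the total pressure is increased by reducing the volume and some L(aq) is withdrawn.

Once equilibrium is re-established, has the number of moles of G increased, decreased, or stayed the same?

Gas moles: reactants 2, products 0 (Δn_gas = -2). Compression shifts the system toward the side with fewer moles of gas — to the right.
Removing L (aq), a product, drives the reaction to the right.
The net shift is to the right. G is a reactant, so its amount decreases.

decreases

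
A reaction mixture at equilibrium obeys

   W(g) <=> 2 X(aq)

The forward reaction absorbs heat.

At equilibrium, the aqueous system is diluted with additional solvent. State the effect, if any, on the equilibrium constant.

The equilibrium constant depends only on temperature. This perturbation may move the position of equilibrium, but since T is unchanged, K itself is unchanged.

unchanged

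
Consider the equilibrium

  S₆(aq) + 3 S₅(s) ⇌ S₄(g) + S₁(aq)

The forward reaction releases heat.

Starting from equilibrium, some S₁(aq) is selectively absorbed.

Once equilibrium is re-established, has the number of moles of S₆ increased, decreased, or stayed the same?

decreases

Removing S₁ (aq), a product, drives the reaction to the right.
The net shift is to the right. S₆ is a reactant, so its amount decreases.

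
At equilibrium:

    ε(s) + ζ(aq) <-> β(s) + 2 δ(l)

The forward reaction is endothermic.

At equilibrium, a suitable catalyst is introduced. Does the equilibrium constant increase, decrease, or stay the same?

unchanged

The equilibrium constant depends only on temperature. This perturbation changes neither the position of equilibrium nor K.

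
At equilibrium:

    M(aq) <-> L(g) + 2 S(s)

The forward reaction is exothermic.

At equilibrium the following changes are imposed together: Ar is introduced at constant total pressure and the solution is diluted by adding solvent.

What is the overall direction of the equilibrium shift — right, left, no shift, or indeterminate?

Adding inert gas at constant total pressure expands the volume and lowers every reacting partial pressure. With Δn_gas = 1 − 0 = +1, Q moves away from K toward the side with fewer gas moles, so the system shifts toward the side with more gas moles — to the right.
Dilution lowers every aqueous concentration by the same factor. Δn_aq = 0 − 1 = -1, so the system shifts toward the side with more dissolved moles — to the left.
The individual effects push in opposite directions; without quantitative information the net direction cannot be determined.

cannot be determined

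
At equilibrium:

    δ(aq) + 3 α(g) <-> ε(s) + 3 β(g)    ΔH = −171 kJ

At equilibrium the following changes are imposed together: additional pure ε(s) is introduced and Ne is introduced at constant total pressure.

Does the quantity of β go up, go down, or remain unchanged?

ε is a pure solid; its activity is 1 regardless of amount, so Q is unaffected — no shift from this change.
Adding inert gas at constant total pressure expands the volume, scaling every reacting partial pressure by the same factor. Δn_gas = 3 − 3 = 0, so Q is unchanged — no shift.
No net shift occurs, so the amount of β is unchanged.

unchanged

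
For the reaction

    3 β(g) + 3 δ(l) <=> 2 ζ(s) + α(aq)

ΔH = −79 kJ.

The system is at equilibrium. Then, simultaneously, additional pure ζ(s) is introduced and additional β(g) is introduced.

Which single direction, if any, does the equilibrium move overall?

ζ is a pure solid; its activity is 1 regardless of amount, so Q is unaffected — no shift from this change.
Adding β (g), a reactant, drives the reaction to the right.
Only the nonzero effect(s) matter; the net shift is to the right.

right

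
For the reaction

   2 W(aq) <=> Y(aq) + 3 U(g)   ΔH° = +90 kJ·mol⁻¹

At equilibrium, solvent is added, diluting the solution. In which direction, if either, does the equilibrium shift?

Dilution lowers every aqueous concentration by the same factor. Δn_aq = 1 − 2 = -1, so the system shifts toward the side with more dissolved moles — to the left.

left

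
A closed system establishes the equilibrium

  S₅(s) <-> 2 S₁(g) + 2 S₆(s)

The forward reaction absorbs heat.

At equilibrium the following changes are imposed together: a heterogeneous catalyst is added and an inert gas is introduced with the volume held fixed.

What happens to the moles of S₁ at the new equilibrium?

unchanged

A catalyst speeds both forward and reverse rates equally; it changes neither Q nor K — no shift from this change.
At constant volume, adding an inert gas leaves every reacting species' partial pressure unchanged, so Q is unchanged — no shift from this change.
No net shift occurs, so the amount of S₁ is unchanged.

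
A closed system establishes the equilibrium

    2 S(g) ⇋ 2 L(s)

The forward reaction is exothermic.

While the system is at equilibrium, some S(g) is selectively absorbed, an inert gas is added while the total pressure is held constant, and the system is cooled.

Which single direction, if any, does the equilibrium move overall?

Removing S (g), a reactant, drives the reaction to the left.
Adding inert gas at constant total pressure expands the volume and lowers every reacting partial pressure. With Δn_gas = 0 − 2 = -2, Q moves away from K toward the side with fewer gas moles, so the system shifts toward the side with more gas moles — to the left.
The forward reaction is exothermic. Lowering T favours the exothermic direction — shift to the right.
The individual effects push in opposite directions; without quantitative information the net direction cannot be determined.

cannot be determined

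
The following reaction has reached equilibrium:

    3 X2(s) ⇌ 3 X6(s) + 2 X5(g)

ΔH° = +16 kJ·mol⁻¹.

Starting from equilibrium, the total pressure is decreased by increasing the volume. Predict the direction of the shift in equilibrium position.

right

Gas moles: reactants 0, products 2 (Δn_gas = +2). Expansion shifts the system toward the side with more moles of gas — to the right.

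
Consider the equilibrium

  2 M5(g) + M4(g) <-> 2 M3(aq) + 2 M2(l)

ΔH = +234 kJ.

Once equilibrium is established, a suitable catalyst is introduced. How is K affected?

unchanged

The equilibrium constant depends only on temperature. This perturbation changes neither the position of equilibrium nor K.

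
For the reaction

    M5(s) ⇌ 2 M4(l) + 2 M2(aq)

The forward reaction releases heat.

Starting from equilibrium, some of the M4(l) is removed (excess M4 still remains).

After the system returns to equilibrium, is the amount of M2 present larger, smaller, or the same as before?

M4 is a pure liquid; its activity is 1 regardless of amount, so Q is unaffected — no shift from this change.
No net shift occurs, so the amount of M2 is unchanged.

unchanged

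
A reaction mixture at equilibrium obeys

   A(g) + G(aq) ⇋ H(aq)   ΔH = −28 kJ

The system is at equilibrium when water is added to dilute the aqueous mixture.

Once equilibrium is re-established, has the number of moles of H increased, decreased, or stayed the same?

unchanged

Dilution scales every aqueous concentration by the same factor. Δn_aq = 1 − 1 = 0, so Q is unchanged — no shift.
No net shift occurs, so the amount of H is unchanged.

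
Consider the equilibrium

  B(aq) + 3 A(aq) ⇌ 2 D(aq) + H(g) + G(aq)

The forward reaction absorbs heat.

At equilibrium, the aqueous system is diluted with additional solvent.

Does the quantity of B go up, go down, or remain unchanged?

increases

Dilution lowers every aqueous concentration by the same factor. Δn_aq = 3 − 4 = -1, so the system shifts toward the side with more dissolved moles — to the left.
The net shift is to the left. B is a reactant, so its amount increases.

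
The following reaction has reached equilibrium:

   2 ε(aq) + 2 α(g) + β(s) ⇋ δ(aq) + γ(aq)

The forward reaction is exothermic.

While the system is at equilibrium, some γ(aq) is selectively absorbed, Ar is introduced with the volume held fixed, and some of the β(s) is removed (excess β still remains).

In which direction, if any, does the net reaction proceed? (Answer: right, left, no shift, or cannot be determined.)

Removing γ (aq), a product, drives the reaction to the right.
At constant volume, adding an inert gas leaves every reacting species' partial pressure unchanged, so Q is unchanged — no shift from this change.
β is a pure solid; its activity is 1 regardless of amount, so Q is unaffected — no shift from this change.
Only the nonzero effect(s) matter; the net shift is to the right.

right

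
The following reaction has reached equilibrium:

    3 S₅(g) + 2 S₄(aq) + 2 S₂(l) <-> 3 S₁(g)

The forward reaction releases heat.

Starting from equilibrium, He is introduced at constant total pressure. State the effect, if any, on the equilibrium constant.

The equilibrium constant depends only on temperature. This perturbation changes neither the position of equilibrium nor K.

unchanged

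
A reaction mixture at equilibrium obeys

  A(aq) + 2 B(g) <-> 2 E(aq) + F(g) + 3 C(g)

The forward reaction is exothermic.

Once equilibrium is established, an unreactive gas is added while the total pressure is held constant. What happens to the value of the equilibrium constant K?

unchanged

The equilibrium constant depends only on temperature. This perturbation may move the position of equilibrium, but since T is unchanged, K itself is unchanged.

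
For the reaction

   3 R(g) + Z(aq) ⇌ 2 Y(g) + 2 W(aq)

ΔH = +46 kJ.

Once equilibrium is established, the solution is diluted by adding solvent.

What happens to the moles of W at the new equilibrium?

increases

Dilution lowers every aqueous concentration by the same factor. Δn_aq = 2 − 1 = +1, so the system shifts toward the side with more dissolved moles — to the right.
The net shift is to the right. W is a product, so its amount increases.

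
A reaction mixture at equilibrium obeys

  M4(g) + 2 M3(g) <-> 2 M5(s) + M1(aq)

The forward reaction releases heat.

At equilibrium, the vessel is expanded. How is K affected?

unchanged

The equilibrium constant depends only on temperature. This perturbation may move the position of equilibrium, but since T is unchanged, K itself is unchanged.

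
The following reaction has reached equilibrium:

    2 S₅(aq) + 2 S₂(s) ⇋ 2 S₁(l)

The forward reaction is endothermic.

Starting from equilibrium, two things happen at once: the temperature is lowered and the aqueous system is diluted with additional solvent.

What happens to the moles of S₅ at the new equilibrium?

The forward reaction is endothermic. Lowering T favours the exothermic direction — shift to the left.
Dilution lowers every aqueous concentration by the same factor. Δn_aq = 0 − 2 = -2, so the system shifts toward the side with more dissolved moles — to the left.
The net shift is to the left. S₅ is a reactant, so its amount increases.

increases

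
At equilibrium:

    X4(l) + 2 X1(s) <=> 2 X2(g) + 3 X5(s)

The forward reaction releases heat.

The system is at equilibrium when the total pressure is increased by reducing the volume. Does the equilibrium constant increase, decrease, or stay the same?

The equilibrium constant depends only on temperature. This perturbation may move the position of equilibrium, but since T is unchanged, K itself is unchanged.

unchanged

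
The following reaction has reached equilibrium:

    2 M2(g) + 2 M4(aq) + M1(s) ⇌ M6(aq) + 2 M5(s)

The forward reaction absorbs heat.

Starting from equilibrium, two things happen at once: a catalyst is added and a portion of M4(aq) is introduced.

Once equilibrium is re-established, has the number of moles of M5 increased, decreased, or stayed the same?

A catalyst speeds both forward and reverse rates equally; it changes neither Q nor K — no shift from this change.
Adding M4 (aq), a reactant, drives the reaction to the right.
The net shift is to the right. M5 is a product, so its amount increases.

increases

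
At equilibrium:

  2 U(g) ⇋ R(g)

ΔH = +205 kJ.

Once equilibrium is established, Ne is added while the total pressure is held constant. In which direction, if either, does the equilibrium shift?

left

Adding inert gas at constant total pressure expands the volume and lowers every reacting partial pressure. With Δn_gas = 1 − 2 = -1, Q moves away from K toward the side with fewer gas moles, so the system shifts toward the side with more gas moles — to the left.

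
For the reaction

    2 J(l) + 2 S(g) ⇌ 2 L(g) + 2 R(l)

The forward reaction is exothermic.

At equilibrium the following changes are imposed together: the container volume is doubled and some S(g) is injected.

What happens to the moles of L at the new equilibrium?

increases

Gas moles: reactants 2, products 2. Δn_gas = 0, so a volume change leaves Q equal to K — no shift from this change.
Adding S (g), a reactant, drives the reaction to the right.
The net shift is to the right. L is a product, so its amount increases.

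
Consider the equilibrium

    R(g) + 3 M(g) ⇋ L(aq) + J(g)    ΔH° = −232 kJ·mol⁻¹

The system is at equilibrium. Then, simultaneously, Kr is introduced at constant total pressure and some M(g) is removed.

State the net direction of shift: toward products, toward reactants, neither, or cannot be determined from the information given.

Adding inert gas at constant total pressure expands the volume and lowers every reacting partial pressure. With Δn_gas = 1 − 4 = -3, Q moves away from K toward the side with fewer gas moles, so the system shifts toward the side with more gas moles — to the left.
Removing M (g), a reactant, drives the reaction to the left.
All effects act in the same direction — net shift to the left.

left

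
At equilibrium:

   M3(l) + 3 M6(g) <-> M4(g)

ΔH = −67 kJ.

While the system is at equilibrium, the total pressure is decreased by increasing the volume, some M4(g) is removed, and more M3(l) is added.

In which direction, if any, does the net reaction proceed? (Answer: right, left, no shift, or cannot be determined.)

cannot be determined

Gas moles: reactants 3, products 1 (Δn_gas = -2). Expansion shifts the system toward the side with more moles of gas — to the left.
Removing M4 (g), a product, drives the reaction to the right.
M3 is a pure liquid; its activity is 1 regardless of amount, so Q is unaffected — no shift from this change.
The individual effects push in opposite directions; without quantitative information the net direction cannot be determined.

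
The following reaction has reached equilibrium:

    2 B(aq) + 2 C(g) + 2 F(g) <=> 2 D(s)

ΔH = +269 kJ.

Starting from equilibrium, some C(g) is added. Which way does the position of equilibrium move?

Adding C (g), a reactant, drives the reaction to the right.

right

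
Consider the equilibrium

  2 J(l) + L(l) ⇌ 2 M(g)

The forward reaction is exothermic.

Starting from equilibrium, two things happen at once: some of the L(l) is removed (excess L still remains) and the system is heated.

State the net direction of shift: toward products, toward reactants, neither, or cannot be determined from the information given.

L is a pure liquid; its activity is 1 regardless of amount, so Q is unaffected — no shift from this change.
The forward reaction is exothermic. Raising T favours the endothermic direction — shift to the left.
Only the nonzero effect(s) matter; the net shift is to the left.

left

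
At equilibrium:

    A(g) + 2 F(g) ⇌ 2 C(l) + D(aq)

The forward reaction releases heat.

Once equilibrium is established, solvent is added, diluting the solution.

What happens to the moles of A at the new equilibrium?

decreases

Dilution lowers every aqueous concentration by the same factor. Δn_aq = 1 − 0 = +1, so the system shifts toward the side with more dissolved moles — to the right.
The net shift is to the right. A is a reactant, so its amount decreases.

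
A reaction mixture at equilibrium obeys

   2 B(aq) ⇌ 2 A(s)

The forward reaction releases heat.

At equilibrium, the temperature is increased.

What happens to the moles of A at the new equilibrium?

decreases

The forward reaction is exothermic. Raising T favours the endothermic direction — shift to the left.
The net shift is to the left. A is a product, so its amount decreases.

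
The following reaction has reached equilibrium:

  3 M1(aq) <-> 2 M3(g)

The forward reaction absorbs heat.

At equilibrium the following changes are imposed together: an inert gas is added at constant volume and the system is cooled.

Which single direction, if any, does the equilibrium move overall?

At constant volume, adding an inert gas leaves every reacting species' partial pressure unchanged, so Q is unchanged — no shift from this change.
The forward reaction is endothermic. Lowering T favours the exothermic direction — shift to the left.
Only the nonzero effect(s) matter; the net shift is to the left.

left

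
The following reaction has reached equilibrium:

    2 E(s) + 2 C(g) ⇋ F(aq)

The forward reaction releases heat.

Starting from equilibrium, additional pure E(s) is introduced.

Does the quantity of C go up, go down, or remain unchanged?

E is a pure solid; its activity is 1 regardless of amount, so Q is unaffected — no shift from this change.
No net shift occurs, so the amount of C is unchanged.

unchanged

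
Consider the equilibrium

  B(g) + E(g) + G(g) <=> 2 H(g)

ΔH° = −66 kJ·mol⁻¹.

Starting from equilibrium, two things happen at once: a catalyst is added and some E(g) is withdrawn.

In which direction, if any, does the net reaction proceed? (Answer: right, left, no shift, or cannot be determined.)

A catalyst speeds both forward and reverse rates equally; it changes neither Q nor K — no shift from this change.
Removing E (g), a reactant, drives the reaction to the left.
Only the nonzero effect(s) matter; the net shift is to the left.

left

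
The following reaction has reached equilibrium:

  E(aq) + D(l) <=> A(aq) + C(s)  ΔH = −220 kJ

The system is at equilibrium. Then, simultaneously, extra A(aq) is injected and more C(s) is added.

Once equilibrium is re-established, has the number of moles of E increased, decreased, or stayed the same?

increases

Adding A (aq), a product, drives the reaction to the left.
C is a pure solid; its activity is 1 regardless of amount, so Q is unaffected — no shift from this change.
The net shift is to the left. E is a reactant, so its amount increases.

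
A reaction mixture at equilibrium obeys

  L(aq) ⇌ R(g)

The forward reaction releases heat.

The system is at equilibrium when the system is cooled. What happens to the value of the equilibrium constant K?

increases

K depends on temperature via the van 't Hoff relation. The forward reaction is exothermic, so lowering T increases K.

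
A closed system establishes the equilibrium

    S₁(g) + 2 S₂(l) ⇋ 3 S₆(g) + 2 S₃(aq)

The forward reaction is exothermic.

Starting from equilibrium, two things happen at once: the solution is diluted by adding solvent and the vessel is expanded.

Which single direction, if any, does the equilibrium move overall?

Dilution lowers every aqueous concentration by the same factor. Δn_aq = 2 − 0 = +2, so the system shifts toward the side with more dissolved moles — to the right.
Gas moles: reactants 1, products 3 (Δn_gas = +2). Expansion shifts the system toward the side with more moles of gas — to the right.
All effects act in the same direction — net shift to the right.

right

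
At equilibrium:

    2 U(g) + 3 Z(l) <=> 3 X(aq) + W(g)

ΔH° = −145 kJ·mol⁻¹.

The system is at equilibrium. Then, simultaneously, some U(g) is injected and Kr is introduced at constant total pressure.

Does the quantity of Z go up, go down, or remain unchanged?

cannot be determined

Adding U (g), a reactant, drives the reaction to the right.
Adding inert gas at constant total pressure expands the volume and lowers every reacting partial pressure. With Δn_gas = 1 − 2 = -1, Q moves away from K toward the side with fewer gas moles, so the system shifts toward the side with more gas moles — to the left.
The two effects oppose each other, so the net shift — and hence the change in Z — cannot be determined from the given information.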